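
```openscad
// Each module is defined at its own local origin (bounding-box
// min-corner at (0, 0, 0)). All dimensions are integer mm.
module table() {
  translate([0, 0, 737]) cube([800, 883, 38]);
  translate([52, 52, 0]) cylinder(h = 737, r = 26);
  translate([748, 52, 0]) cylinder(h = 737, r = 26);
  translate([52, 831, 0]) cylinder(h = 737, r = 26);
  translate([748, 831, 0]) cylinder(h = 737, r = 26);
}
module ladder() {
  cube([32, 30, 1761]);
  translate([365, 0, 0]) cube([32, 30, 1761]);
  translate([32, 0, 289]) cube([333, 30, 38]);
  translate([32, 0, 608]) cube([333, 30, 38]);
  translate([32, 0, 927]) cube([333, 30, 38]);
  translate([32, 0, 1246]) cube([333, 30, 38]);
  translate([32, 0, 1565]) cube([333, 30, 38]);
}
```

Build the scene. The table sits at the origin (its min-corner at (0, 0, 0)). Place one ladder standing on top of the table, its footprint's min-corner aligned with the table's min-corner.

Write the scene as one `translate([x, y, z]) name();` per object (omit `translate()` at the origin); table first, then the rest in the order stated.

table();
translate([0, 0, 775]) ladder();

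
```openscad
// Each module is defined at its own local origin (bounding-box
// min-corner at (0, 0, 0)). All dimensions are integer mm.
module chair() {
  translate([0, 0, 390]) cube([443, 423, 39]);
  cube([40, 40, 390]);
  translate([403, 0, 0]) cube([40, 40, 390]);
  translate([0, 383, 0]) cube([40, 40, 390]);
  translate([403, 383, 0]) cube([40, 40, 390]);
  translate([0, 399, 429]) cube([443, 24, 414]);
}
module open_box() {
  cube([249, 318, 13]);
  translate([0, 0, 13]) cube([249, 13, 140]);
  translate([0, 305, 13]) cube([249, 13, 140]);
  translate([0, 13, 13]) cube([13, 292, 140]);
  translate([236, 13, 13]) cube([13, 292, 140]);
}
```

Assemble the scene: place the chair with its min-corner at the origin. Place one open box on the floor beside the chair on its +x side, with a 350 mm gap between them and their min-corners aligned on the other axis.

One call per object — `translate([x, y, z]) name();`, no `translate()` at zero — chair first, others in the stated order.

chair();
translate([793, 0, 0]) open_box();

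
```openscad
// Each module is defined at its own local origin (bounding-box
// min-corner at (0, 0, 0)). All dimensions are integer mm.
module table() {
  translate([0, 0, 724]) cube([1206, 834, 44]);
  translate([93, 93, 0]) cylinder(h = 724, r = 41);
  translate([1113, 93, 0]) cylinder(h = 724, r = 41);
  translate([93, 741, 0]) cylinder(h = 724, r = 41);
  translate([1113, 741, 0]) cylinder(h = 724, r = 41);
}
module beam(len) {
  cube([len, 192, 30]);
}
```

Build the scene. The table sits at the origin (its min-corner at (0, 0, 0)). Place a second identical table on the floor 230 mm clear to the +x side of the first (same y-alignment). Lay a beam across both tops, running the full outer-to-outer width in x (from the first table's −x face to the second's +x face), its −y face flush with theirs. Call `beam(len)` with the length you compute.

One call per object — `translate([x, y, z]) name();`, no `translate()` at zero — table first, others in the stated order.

table();
translate([1436, 0, 0]) table();
translate([0, 0, 768]) beam(2642);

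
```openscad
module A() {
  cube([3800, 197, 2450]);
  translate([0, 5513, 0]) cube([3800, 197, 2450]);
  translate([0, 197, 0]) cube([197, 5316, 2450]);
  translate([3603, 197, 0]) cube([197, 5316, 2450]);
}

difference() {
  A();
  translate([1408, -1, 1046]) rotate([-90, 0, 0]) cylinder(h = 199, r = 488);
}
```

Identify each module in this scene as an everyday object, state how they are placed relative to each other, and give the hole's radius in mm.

The subtracted cylinder has r = 488 mm.

A is a house frame. The house frame has a circular hole through its front wall. The hole's radius is 488 mm.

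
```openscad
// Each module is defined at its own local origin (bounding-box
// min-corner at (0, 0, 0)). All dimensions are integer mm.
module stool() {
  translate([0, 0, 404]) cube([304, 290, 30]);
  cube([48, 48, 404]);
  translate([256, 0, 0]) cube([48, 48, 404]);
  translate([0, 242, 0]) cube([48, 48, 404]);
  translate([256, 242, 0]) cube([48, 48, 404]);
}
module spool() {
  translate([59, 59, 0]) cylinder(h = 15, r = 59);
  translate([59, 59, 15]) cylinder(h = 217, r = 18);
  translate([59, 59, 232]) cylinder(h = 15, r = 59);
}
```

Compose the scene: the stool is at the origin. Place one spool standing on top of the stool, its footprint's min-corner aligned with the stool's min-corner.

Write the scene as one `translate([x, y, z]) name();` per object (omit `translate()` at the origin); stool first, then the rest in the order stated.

stool();
translate([0, 0, 434]) spool();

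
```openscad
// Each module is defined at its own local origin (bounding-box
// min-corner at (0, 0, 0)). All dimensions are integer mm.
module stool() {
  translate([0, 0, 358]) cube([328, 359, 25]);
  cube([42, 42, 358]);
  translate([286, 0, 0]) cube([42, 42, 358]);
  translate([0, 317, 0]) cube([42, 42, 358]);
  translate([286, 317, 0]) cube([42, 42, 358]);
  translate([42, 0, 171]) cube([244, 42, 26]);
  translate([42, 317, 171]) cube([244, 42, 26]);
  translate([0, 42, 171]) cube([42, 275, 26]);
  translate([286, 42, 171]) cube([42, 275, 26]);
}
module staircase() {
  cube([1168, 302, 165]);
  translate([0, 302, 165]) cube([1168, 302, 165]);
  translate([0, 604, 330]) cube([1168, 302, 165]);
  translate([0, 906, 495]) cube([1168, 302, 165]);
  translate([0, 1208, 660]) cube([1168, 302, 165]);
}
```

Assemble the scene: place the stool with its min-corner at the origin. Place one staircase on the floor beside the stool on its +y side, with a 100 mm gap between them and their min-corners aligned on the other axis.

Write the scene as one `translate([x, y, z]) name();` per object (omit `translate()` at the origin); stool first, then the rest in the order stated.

stool();
translate([0, 459, 0]) staircase();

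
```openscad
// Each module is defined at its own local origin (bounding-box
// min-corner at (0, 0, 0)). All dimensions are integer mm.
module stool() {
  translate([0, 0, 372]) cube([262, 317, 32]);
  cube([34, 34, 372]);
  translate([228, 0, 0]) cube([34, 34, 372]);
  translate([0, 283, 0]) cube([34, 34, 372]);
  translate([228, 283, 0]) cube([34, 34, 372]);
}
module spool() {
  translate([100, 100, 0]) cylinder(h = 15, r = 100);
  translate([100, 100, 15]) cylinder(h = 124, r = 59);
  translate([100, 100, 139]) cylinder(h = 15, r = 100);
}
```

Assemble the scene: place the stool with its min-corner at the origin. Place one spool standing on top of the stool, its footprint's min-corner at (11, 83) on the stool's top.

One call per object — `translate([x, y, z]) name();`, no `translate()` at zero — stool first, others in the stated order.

stool();
translate([11, 83, 404]) spool();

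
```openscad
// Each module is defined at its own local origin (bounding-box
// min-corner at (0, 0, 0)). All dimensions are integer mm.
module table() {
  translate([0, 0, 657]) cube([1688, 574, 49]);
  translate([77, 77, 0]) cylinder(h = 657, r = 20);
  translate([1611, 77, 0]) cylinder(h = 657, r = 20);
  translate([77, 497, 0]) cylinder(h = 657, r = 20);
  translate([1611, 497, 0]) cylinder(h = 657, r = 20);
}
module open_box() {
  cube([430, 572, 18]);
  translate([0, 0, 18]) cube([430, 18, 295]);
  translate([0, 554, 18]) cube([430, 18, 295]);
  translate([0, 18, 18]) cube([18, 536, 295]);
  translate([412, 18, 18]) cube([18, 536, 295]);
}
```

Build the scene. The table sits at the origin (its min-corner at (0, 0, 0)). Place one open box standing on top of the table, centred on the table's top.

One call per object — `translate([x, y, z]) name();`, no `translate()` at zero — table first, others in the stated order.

table();
translate([629, 1, 706]) open_box();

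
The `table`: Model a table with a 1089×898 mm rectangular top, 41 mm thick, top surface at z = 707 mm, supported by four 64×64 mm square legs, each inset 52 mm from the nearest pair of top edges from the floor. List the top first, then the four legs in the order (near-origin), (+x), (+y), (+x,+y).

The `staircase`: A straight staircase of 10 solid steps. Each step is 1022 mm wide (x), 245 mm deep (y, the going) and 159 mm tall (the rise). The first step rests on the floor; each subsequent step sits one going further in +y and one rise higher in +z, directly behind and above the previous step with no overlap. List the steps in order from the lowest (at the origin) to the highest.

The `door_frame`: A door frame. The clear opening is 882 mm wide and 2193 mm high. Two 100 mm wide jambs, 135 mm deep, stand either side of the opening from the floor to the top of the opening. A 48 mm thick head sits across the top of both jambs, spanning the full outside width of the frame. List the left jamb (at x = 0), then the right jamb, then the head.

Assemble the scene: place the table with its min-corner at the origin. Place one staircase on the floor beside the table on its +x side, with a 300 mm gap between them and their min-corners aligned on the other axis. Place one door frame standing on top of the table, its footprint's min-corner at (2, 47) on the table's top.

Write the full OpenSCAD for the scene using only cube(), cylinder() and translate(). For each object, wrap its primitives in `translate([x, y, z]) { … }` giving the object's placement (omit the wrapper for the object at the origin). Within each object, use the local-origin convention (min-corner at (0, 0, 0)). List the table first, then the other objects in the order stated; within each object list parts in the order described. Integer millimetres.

translate([0, 0, 666]) cube([1089, 898, 41]);
translate([52, 52, 0]) cube([64, 64, 666]);
translate([973, 52, 0]) cube([64, 64, 666]);
translate([52, 782, 0]) cube([64, 64, 666]);
translate([973, 782, 0]) cube([64, 64, 666]);
translate([1389, 0, 0]) {
  cube([1022, 245, 159]);
  translate([0, 245, 159]) cube([1022, 245, 159]);
  translate([0, 490, 318]) cube([1022, 245, 159]);
  translate([0, 735, 477]) cube([1022, 245, 159]);
  translate([0, 980, 636]) cube([1022, 245, 159]);
  translate([0, 1225, 795]) cube([1022, 245, 159]);
  translate([0, 1470, 954]) cube([1022, 245, 159]);
  translate([0, 1715, 1113]) cube([1022, 245, 159]);
  translate([0, 1960, 1272]) cube([1022, 245, 159]);
  translate([0, 2205, 1431]) cube([1022, 245, 159]);
}
translate([2, 47, 707]) {
  cube([100, 135, 2193]);
  translate([982, 0, 0]) cube([100, 135, 2193]);
  translate([0, 0, 2193]) cube([1082, 135, 48]);
}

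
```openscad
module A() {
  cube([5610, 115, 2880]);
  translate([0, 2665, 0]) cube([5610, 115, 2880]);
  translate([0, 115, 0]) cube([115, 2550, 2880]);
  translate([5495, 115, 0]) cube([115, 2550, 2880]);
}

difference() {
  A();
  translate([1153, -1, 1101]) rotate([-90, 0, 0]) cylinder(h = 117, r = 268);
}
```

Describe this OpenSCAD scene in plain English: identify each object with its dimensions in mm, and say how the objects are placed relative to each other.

A is a box-shaped house frame (walls only): outside footprint 5610×2780 mm, wall height 2880 mm, wall thickness 115 mm. The two y-facing walls run the full x-width; the two x-facing walls fit between the inner faces of the y-facing walls.

The house frame has a circular hole of radius 268 mm through its front wall, centred at (x = 1153, z = 1101).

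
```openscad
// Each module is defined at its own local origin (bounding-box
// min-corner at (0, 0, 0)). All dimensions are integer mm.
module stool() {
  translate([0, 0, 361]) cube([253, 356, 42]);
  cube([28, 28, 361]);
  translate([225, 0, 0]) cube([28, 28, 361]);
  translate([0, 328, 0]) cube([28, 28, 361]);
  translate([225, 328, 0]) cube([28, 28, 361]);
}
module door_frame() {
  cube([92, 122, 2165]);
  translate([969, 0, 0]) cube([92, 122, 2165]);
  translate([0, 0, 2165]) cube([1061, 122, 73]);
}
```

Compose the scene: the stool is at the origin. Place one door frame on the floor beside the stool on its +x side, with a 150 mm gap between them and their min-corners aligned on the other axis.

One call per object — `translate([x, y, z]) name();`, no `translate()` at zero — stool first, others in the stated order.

stool();
translate([403, 0, 0]) door_frame();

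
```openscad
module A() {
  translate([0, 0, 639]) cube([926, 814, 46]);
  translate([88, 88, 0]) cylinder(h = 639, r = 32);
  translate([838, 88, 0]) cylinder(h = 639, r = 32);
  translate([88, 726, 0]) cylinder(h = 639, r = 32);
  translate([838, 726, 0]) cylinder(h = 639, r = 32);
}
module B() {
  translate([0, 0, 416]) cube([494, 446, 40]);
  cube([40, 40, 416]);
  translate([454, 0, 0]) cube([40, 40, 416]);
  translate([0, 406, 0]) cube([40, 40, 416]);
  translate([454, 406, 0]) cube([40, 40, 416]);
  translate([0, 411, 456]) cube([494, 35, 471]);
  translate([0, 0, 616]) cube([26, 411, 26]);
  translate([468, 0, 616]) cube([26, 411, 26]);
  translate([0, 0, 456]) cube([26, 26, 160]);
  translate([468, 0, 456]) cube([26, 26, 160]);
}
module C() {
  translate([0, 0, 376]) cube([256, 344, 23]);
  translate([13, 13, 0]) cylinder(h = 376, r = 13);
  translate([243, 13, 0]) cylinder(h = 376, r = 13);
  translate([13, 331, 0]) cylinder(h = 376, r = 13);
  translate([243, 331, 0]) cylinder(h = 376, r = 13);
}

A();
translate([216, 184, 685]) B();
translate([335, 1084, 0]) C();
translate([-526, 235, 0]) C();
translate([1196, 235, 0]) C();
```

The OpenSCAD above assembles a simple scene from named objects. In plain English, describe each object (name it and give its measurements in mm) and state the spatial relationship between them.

A is a rectangular dining table. The top is 926×814×46 mm with its upper surface at z = 685 mm. It stands on four round legs of 64 mm diameter, each leg's bounding box inset 56 mm from the nearest pair of top edges, running from the floor to the underside of the top.

B is a chair. The seat is a 494×446×40 mm slab with its top at z = 456 mm, on four 40×40 mm corner legs (flush with the seat edges, standing on z = 0). A flat backrest 35 mm thick, 471 mm tall, spans the full seat width and rises from the seat top along its +y edge, rear face flush with the rear of the seat. Two armrests of 26×26 mm section run along each side from the seat's front edge to the front of the backrest, top faces 186 mm above the seat top and outer faces flush with the seat's x-edges; a 26×26 mm post under the front of each armrest stands on the seat at the front corner.

C is a four-legged stool. The seat is a 256×344×23 mm slab whose top surface is at z = 399 mm; four round legs, each 26 mm in diameter, run from the floor (z = 0) to the underside of the seat, each leg's axis is inset half a diameter from the nearest pair of seat edges (so the leg's bounding box is flush with the corner).

The chair is on top of the table, centred. Three stools sit around the table at the +y, −x, +x sides.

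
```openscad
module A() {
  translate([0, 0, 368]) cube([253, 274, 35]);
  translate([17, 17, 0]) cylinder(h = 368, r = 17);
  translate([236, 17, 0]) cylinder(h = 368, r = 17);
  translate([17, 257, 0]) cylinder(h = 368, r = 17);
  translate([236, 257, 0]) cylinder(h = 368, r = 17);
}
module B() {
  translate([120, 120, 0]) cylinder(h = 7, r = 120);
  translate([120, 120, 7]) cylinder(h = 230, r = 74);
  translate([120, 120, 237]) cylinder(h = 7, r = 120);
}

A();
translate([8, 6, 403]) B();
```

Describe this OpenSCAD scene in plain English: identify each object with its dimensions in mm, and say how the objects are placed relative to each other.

A is a simple wooden stool: a rectangular seat 253 mm (x) by 274 mm (y), 35 mm thick, top face at z = 403 mm, on four round legs, each 34 mm in diameter. The legs rest on z = 0, each leg's axis is inset half a diameter from the nearest pair of seat edges (so the leg's bounding box is flush with the corner).

B is a spool: two coaxial disc flanges of radius 120 mm and thickness 7 mm, joined by a core cylinder of radius 74 mm and height 230 mm. The lower flange rests on z = 0 and the three cylinders share a vertical axis.

The spool is on top of the stool.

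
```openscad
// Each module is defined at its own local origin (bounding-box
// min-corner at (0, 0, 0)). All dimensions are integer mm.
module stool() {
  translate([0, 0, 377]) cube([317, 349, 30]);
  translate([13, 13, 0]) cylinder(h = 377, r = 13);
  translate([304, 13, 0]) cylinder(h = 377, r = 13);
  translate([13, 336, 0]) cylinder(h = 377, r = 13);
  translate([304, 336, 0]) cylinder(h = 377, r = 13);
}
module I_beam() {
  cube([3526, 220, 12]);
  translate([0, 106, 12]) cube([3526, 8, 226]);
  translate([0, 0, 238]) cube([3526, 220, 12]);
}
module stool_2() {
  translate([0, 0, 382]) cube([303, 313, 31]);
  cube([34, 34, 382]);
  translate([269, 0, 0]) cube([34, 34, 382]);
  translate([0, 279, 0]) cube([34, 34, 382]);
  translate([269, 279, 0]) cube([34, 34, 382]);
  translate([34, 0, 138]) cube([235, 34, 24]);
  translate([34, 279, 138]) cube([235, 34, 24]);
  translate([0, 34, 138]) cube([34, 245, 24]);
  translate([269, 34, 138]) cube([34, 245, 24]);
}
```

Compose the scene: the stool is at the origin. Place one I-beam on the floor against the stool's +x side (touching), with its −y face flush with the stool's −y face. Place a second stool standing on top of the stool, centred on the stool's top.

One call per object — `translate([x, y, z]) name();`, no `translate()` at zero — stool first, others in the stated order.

stool();
translate([317, 0, 0]) I_beam();
translate([7, 18, 407]) stool_2();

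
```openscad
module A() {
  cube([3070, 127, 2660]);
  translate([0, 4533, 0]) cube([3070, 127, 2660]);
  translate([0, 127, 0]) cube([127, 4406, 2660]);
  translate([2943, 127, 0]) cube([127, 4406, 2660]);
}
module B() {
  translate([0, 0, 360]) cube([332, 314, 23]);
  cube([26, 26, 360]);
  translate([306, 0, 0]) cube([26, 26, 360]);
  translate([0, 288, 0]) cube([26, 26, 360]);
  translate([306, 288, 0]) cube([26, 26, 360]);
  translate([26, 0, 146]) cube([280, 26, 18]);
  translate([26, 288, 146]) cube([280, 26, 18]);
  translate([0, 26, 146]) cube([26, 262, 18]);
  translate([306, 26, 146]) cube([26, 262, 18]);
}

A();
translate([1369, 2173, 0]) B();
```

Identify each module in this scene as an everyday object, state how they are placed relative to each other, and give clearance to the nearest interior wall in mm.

Clearances: x = 1242, y = 2046; minimum 1242 mm.

A is a house frame. B is a stool. The stool sits inside the house frame, centred. The clearance to the nearest interior wall is 1242 mm.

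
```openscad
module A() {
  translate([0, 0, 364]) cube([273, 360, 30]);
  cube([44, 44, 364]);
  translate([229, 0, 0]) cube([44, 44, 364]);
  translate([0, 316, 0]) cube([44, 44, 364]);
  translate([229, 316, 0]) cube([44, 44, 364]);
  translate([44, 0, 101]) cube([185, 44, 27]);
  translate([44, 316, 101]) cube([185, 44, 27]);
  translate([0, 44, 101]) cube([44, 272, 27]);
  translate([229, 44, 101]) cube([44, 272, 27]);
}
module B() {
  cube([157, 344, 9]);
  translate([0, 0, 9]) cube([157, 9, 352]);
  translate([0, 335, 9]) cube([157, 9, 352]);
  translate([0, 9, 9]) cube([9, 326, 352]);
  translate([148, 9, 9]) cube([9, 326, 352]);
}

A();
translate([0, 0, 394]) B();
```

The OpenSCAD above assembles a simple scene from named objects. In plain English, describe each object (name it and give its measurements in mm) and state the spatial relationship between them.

A is a four-legged stool. The seat is 273×360 mm, 30 mm thick, top at z = 394 mm. It stands on four square legs, each 44×44 mm in cross-section, from z = 0 to the seat underside, each flush with a corner of the seat. Four stretchers, 44 mm wide and 27 mm tall, connect adjacent legs with their undersides at z = 101 mm, each running between the inner faces of the legs it joins and aligned with the legs' outer faces on the other axis.

B is an open-topped rectangular box: outside dimensions 157×344×361 mm, with a uniform wall and base thickness of 9 mm. The base is a full 157×344 slab on the floor; four walls sit on top of the base. The front and back walls (the −y and +y sides) span the full width; the two side walls fit between them.

The open box is on top of the stool.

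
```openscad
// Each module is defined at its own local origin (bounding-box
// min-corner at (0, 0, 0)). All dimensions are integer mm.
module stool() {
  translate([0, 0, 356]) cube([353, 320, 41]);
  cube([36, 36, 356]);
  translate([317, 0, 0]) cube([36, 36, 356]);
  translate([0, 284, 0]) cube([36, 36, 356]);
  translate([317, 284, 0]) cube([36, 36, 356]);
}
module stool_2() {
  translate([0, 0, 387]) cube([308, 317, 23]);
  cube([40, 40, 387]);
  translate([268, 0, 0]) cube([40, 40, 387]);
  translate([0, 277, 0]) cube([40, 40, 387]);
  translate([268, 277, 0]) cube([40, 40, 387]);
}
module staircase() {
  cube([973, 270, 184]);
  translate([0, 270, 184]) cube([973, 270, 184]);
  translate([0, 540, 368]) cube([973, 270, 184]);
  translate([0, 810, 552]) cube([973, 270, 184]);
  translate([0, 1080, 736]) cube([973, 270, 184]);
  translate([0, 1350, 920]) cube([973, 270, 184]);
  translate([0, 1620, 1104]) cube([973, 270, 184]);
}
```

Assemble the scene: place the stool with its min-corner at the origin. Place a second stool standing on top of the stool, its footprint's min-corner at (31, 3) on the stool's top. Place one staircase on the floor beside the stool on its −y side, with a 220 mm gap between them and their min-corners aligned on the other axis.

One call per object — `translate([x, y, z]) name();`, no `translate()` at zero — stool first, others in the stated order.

stool();
translate([31, 3, 397]) stool_2();
translate([0, -2110, 0]) staircase();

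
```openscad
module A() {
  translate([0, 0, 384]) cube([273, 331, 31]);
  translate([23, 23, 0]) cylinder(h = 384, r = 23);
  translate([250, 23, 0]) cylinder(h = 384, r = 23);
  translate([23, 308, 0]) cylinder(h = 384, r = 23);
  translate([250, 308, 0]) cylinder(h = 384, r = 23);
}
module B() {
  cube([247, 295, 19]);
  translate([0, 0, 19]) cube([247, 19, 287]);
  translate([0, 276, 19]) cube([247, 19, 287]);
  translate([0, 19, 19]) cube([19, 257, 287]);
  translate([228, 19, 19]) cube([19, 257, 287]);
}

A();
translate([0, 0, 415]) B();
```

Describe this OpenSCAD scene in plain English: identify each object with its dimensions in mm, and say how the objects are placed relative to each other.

A is a simple wooden stool: a rectangular seat 273 mm (x) by 331 mm (y), 31 mm thick, top face at z = 415 mm, on four round legs, each 46 mm in diameter. The legs rest on z = 0, each leg's axis is inset half a diameter from the nearest pair of seat edges (so the leg's bounding box is flush with the corner).

B is an open-topped rectangular box: outside dimensions 247×295×306 mm, with a uniform wall and base thickness of 19 mm. The base is a full 247×295 slab on the floor; four walls sit on top of the base. The front and back walls (the −y and +y sides) span the full width; the two side walls fit between them.

The open box is on top of the stool.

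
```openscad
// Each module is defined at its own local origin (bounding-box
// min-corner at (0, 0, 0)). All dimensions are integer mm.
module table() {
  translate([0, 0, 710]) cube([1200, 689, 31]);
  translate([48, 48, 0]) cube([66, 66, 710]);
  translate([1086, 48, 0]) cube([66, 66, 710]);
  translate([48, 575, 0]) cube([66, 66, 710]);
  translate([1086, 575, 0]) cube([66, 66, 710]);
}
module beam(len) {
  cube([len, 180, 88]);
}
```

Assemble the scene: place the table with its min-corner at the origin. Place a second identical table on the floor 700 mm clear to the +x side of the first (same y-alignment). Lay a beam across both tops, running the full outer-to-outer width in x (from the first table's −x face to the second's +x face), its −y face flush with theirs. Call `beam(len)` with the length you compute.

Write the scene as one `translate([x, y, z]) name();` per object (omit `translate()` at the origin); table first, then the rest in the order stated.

table();
translate([1900, 0, 0]) table();
translate([0, 0, 741]) beam(3100);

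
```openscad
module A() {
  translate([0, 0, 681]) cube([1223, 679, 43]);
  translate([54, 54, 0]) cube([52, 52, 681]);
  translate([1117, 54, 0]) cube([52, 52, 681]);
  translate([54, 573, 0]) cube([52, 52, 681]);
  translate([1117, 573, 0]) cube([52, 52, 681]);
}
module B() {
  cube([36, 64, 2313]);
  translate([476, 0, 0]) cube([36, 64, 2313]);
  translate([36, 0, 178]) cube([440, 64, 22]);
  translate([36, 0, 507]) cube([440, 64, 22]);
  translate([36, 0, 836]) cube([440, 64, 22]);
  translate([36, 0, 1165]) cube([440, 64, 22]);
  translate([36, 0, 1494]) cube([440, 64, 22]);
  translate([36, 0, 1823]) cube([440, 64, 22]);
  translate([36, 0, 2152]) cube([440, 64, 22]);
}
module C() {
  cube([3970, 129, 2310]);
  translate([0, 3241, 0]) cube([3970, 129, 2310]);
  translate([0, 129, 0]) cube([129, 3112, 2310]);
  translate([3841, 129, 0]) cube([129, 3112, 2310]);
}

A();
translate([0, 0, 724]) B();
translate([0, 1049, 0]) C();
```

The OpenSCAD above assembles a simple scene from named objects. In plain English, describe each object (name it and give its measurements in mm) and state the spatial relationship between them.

A is a table: top 1223 mm (x) × 679 mm (y), 43 mm thick, upper face at z = 724 mm, on four 52×52 mm square legs, each inset 54 mm from the nearest pair of top edges, running from z = 0 to the bottom of the top.

B is a straight ladder. Two 36×64 mm vertical rails, 2313 mm tall, stand 512 mm apart (outside-to-outside) with their front faces coplanar on the −y side. 7 rungs, each 64 mm deep and 22 mm tall, span between the inner faces of the rails, front faces flush with the rails. The lowest rung's underside is at z = 178 mm and rungs are spaced 329 mm apart (underside to underside).

C is the wall frame of a small rectangular building: four walls, each 2310 mm tall and 129 mm thick, enclosing a footprint 3970 mm (x) by 3370 mm (y) outside-to-outside, with no floor or roof. The front and back walls (the −y and +y sides) span the full width; the two side walls fit between them.

The ladder is on top of the table. The house frame is on the floor beside the table on its +y side.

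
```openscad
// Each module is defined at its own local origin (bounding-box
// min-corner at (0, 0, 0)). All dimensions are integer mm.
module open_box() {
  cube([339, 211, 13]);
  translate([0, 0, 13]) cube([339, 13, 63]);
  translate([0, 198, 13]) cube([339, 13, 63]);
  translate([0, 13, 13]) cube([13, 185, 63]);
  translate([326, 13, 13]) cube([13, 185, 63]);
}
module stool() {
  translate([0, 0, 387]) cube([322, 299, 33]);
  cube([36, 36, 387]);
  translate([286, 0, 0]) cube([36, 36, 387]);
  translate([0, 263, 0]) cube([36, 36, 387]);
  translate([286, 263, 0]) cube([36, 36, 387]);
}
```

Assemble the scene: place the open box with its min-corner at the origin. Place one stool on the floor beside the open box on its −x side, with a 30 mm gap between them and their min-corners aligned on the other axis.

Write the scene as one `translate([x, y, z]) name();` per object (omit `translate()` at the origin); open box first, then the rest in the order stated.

open_box();
translate([-352, 0, 0]) stool();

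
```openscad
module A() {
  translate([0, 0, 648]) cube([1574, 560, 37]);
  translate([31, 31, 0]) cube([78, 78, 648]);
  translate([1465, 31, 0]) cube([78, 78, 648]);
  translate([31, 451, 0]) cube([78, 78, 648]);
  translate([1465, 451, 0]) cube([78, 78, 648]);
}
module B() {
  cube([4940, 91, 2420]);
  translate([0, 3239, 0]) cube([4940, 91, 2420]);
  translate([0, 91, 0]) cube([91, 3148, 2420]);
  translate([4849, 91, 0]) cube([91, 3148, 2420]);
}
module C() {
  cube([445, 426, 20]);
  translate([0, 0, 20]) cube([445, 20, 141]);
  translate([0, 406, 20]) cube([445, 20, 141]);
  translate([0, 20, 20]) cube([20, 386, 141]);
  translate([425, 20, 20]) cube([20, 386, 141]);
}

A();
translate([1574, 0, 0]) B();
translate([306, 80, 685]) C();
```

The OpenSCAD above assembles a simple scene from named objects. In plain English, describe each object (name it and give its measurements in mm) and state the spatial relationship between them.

A is a table: top 1574 mm (x) × 560 mm (y), 37 mm thick, upper face at z = 685 mm, on four 78×78 mm square legs, each inset 31 mm from the nearest pair of top edges, running from z = 0 to the bottom of the top.

B is a box-shaped house frame (walls only): outside footprint 4940×3330 mm, wall height 2420 mm, wall thickness 91 mm. The two y-facing walls run the full x-width; the two x-facing walls fit between the inner faces of the y-facing walls.

C is an open-topped rectangular box: outside dimensions 445×426×161 mm, with a uniform wall and base thickness of 20 mm. The base is a full 445×426 slab on the floor; four walls sit on top of the base. The front and back walls (the −y and +y sides) span the full width; the two side walls fit between them.

The house frame is against the table's +x side, with their −y faces flush. The open box is on top of the table.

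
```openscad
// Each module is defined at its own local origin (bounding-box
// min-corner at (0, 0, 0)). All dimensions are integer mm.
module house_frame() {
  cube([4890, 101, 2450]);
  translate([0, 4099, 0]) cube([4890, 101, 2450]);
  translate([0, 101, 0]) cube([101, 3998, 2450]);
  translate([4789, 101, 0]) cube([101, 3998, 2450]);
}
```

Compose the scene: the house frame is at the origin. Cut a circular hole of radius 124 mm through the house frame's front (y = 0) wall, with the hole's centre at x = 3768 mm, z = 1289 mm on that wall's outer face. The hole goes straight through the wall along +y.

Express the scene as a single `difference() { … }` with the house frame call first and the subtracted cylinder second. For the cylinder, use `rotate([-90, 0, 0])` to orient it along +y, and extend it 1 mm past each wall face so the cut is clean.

difference() {
  house_frame();
  translate([3768, -1, 1289]) rotate([-90, 0, 0]) cylinder(h = 103, r = 124);
}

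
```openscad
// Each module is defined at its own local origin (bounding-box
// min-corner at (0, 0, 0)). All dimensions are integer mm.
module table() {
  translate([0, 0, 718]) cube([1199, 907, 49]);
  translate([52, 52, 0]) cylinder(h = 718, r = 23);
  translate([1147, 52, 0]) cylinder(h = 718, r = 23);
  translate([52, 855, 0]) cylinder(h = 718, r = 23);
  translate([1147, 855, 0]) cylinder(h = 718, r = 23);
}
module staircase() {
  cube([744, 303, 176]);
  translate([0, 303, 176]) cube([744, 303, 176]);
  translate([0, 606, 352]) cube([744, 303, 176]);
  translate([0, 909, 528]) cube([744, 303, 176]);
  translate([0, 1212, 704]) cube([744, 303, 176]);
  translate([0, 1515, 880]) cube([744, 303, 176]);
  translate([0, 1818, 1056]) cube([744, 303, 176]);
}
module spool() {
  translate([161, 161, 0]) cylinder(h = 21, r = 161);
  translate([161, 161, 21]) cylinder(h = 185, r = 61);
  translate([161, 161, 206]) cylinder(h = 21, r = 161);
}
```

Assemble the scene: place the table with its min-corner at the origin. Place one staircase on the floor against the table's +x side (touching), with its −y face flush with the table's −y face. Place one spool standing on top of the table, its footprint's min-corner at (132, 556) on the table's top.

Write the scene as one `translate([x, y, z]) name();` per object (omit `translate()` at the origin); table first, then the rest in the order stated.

table();
translate([1199, 0, 0]) staircase();
translate([132, 556, 767]) spool();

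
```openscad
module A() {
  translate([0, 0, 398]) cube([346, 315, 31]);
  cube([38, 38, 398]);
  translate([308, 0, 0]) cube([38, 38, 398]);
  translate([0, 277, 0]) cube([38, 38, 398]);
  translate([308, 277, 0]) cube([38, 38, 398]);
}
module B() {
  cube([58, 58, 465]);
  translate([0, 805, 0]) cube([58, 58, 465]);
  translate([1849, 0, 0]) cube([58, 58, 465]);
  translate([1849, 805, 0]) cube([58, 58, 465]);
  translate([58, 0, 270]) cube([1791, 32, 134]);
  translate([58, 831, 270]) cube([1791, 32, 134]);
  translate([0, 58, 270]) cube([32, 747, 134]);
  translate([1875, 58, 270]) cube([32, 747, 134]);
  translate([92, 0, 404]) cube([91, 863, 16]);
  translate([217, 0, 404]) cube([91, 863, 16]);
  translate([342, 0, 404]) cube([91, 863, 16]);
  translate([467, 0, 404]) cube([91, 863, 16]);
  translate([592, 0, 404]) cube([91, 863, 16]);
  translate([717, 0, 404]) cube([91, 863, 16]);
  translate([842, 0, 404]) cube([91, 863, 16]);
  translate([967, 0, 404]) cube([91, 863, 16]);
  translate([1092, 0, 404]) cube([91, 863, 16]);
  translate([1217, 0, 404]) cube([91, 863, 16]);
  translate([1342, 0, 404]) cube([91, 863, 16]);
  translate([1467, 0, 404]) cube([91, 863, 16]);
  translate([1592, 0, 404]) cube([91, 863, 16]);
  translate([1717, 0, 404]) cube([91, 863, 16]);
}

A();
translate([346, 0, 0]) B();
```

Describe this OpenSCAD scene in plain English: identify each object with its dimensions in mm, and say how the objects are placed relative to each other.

A is a four-legged stool. The seat is 346×315 mm, 31 mm thick, top at z = 429 mm. It stands on four square legs, each 38×38 mm in cross-section, from z = 0 to the seat underside, each flush with a corner of the seat.

B is a bed frame 1907 mm long (x) by 863 mm wide (y). Four 58×58 mm corner posts, 465 mm tall, at the corners of the footprint. Four rails of 32 mm thickness and 134 mm height run between adjacent posts with their undersides at z = 270 mm, their outer faces flush with the outside of the frame (the two x-running rails run between the posts' inner faces; the two y-running rails run between the posts' inner faces). 14 slats, each 91 mm wide (x) and 16 mm thick, lie across the top of the two x-running rails, running the full 863 mm width of the frame in y; the slats are evenly spaced along x between the inner faces of the end posts with equal gaps (rounded down to the nearest mm) at the −x end and between each pair — any rounding remainder accumulates at the +x end.

The bed frame is against the stool's +x side, with their −y faces flush.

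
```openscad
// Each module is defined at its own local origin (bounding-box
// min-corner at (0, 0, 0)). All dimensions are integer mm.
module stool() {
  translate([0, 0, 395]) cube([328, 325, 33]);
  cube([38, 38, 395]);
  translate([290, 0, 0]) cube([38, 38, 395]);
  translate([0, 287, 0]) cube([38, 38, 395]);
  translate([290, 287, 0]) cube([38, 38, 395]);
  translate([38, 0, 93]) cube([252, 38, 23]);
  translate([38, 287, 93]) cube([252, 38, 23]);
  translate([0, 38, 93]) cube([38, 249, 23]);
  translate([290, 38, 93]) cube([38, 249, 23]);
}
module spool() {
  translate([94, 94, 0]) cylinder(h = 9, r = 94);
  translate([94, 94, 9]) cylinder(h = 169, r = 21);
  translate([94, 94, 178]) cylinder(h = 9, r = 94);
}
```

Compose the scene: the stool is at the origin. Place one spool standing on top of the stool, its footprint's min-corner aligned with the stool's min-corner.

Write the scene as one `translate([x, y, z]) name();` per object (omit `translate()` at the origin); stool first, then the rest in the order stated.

stool();
translate([0, 0, 428]) spool();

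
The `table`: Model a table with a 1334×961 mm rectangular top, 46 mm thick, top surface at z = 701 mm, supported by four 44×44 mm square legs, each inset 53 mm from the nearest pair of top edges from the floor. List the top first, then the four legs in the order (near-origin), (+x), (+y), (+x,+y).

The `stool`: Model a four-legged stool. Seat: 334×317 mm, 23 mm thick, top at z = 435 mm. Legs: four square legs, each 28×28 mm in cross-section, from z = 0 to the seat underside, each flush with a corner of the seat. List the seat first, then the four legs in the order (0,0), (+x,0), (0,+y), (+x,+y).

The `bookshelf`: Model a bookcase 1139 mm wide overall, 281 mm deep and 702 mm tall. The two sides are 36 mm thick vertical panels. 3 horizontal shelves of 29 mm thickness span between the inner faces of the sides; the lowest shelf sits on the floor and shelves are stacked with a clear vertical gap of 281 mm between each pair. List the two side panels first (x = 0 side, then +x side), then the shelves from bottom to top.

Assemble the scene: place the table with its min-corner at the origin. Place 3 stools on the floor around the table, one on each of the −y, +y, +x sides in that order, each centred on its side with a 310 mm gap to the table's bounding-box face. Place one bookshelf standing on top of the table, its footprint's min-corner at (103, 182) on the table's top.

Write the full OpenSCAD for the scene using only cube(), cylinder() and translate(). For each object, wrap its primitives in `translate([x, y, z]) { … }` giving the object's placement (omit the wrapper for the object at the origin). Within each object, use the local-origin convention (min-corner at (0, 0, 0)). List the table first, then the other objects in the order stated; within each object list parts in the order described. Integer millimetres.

translate([0, 0, 655]) cube([1334, 961, 46]);
translate([53, 53, 0]) cube([44, 44, 655]);
translate([1237, 53, 0]) cube([44, 44, 655]);
translate([53, 864, 0]) cube([44, 44, 655]);
translate([1237, 864, 0]) cube([44, 44, 655]);
translate([500, -627, 0]) {
  translate([0, 0, 412]) cube([334, 317, 23]);
  cube([28, 28, 412]);
  translate([306, 0, 0]) cube([28, 28, 412]);
  translate([0, 289, 0]) cube([28, 28, 412]);
  translate([306, 289, 0]) cube([28, 28, 412]);
}
translate([500, 1271, 0]) {
  translate([0, 0, 412]) cube([334, 317, 23]);
  cube([28, 28, 412]);
  translate([306, 0, 0]) cube([28, 28, 412]);
  translate([0, 289, 0]) cube([28, 28, 412]);
  translate([306, 289, 0]) cube([28, 28, 412]);
}
translate([1644, 322, 0]) {
  translate([0, 0, 412]) cube([334, 317, 23]);
  cube([28, 28, 412]);
  translate([306, 0, 0]) cube([28, 28, 412]);
  translate([0, 289, 0]) cube([28, 28, 412]);
  translate([306, 289, 0]) cube([28, 28, 412]);
}
translate([103, 182, 701]) {
  cube([36, 281, 702]);
  translate([1103, 0, 0]) cube([36, 281, 702]);
  translate([36, 0, 0]) cube([1067, 281, 29]);
  translate([36, 0, 310]) cube([1067, 281, 29]);
  translate([36, 0, 620]) cube([1067, 281, 29]);
}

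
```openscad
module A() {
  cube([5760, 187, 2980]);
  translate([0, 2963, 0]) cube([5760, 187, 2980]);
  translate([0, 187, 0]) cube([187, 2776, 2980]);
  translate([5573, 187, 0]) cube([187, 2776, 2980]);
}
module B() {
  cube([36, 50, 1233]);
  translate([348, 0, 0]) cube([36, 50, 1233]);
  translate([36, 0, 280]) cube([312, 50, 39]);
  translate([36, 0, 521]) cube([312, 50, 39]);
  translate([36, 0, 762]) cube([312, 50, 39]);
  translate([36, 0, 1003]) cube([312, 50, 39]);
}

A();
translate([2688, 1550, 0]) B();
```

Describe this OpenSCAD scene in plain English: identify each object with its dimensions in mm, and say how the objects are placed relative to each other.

A is the wall frame of a small rectangular building: four walls, each 2980 mm tall and 187 mm thick, enclosing a footprint 5760 mm (x) by 3150 mm (y) outside-to-outside, with no floor or roof. The front and back walls (the −y and +y sides) span the full width; the two side walls fit between them.

B is a wooden ladder with two side rails of 36×50 mm section and 1233 mm height, set 384 mm apart overall. Between them run 4 rectangular rungs (50 mm deep, 39 mm thick), front faces flush with the rails' −y face. The bottom of the first rung is 280 mm above the floor and each subsequent rung is 241 mm higher than the one below.

The ladder sits inside the house frame, centred.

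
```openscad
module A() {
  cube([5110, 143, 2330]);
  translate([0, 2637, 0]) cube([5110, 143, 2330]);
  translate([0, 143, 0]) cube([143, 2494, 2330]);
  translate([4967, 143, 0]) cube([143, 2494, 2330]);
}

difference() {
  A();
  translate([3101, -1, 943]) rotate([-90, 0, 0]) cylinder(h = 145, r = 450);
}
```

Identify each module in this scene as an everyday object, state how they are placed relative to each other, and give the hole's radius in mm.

A is a house frame. The house frame has a circular hole through its front wall. The hole's radius is 450 mm.

The subtracted cylinder has r = 450 mm.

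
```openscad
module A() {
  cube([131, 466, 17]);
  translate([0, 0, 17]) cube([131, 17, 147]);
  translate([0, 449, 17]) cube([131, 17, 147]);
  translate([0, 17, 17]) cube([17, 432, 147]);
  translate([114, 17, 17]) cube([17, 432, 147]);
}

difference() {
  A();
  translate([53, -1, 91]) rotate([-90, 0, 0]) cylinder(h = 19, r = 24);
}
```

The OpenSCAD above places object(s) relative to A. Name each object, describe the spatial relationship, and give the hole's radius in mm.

A is an open box. The open box has a circular hole through its front wall. The hole's radius is 24 mm.

The subtracted cylinder has r = 24 mm.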